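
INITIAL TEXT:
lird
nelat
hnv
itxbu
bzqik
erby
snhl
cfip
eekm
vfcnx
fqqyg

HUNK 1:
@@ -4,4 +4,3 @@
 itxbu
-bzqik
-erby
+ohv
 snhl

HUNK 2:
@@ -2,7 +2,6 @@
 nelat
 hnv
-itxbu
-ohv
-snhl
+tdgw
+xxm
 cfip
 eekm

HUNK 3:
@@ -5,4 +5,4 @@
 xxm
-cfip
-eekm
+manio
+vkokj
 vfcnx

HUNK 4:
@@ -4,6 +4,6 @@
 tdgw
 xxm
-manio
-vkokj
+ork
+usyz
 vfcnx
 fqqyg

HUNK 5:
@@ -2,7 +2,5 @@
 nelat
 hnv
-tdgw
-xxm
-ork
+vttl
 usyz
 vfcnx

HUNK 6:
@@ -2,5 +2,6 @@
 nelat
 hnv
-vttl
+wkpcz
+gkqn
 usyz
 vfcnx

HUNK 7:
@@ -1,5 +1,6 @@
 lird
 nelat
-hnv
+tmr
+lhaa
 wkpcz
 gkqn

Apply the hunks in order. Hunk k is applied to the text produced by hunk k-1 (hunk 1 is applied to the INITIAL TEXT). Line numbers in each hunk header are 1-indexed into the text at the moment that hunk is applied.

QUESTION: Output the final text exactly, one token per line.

Hunk 1: at line 4 remove [bzqik,erby] add [ohv] -> 10 lines: lird nelat hnv itxbu ohv snhl cfip eekm vfcnx fqqyg
Hunk 2: at line 2 remove [itxbu,ohv,snhl] add [tdgw,xxm] -> 9 lines: lird nelat hnv tdgw xxm cfip eekm vfcnx fqqyg
Hunk 3: at line 5 remove [cfip,eekm] add [manio,vkokj] -> 9 lines: lird nelat hnv tdgw xxm manio vkokj vfcnx fqqyg
Hunk 4: at line 4 remove [manio,vkokj] add [ork,usyz] -> 9 lines: lird nelat hnv tdgw xxm ork usyz vfcnx fqqyg
Hunk 5: at line 2 remove [tdgw,xxm,ork] add [vttl] -> 7 lines: lird nelat hnv vttl usyz vfcnx fqqyg
Hunk 6: at line 2 remove [vttl] add [wkpcz,gkqn] -> 8 lines: lird nelat hnv wkpcz gkqn usyz vfcnx fqqyg
Hunk 7: at line 1 remove [hnv] add [tmr,lhaa] -> 9 lines: lird nelat tmr lhaa wkpcz gkqn usyz vfcnx fqqyg

Answer: lird
nelat
tmr
lhaa
wkpcz
gkqn
usyz
vfcnx
fqqyg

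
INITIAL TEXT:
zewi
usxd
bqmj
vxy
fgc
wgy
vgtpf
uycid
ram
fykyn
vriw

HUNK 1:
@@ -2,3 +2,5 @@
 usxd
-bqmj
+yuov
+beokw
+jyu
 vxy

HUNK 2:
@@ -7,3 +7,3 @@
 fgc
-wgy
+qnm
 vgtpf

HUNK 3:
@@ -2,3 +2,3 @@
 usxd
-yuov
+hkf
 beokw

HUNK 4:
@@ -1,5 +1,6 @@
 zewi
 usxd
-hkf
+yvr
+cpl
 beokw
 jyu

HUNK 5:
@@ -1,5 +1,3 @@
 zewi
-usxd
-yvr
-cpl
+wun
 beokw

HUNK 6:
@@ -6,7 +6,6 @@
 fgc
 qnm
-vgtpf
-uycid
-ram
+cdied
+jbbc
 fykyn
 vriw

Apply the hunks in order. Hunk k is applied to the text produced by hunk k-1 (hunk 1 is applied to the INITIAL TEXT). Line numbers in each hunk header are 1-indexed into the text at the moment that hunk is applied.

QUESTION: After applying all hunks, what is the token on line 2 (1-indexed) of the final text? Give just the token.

Hunk 1: at line 2 remove [bqmj] add [yuov,beokw,jyu] -> 13 lines: zewi usxd yuov beokw jyu vxy fgc wgy vgtpf uycid ram fykyn vriw
Hunk 2: at line 7 remove [wgy] add [qnm] -> 13 lines: zewi usxd yuov beokw jyu vxy fgc qnm vgtpf uycid ram fykyn vriw
Hunk 3: at line 2 remove [yuov] add [hkf] -> 13 lines: zewi usxd hkf beokw jyu vxy fgc qnm vgtpf uycid ram fykyn vriw
Hunk 4: at line 1 remove [hkf] add [yvr,cpl] -> 14 lines: zewi usxd yvr cpl beokw jyu vxy fgc qnm vgtpf uycid ram fykyn vriw
Hunk 5: at line 1 remove [usxd,yvr,cpl] add [wun] -> 12 lines: zewi wun beokw jyu vxy fgc qnm vgtpf uycid ram fykyn vriw
Hunk 6: at line 6 remove [vgtpf,uycid,ram] add [cdied,jbbc] -> 11 lines: zewi wun beokw jyu vxy fgc qnm cdied jbbc fykyn vriw
Final line 2: wun

Answer: wun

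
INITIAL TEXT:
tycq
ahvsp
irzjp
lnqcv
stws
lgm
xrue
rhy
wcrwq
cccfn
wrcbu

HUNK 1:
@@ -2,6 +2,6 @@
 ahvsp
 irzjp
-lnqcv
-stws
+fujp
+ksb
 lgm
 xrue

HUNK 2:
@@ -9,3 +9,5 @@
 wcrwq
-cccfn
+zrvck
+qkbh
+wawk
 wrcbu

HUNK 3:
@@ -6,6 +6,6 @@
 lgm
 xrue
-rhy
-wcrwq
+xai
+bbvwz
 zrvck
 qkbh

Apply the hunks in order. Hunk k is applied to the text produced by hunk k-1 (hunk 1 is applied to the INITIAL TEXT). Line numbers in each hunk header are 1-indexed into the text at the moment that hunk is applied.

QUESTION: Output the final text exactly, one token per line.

Answer: tycq
ahvsp
irzjp
fujp
ksb
lgm
xrue
xai
bbvwz
zrvck
qkbh
wawk
wrcbu

Derivation:
Hunk 1: at line 2 remove [lnqcv,stws] add [fujp,ksb] -> 11 lines: tycq ahvsp irzjp fujp ksb lgm xrue rhy wcrwq cccfn wrcbu
Hunk 2: at line 9 remove [cccfn] add [zrvck,qkbh,wawk] -> 13 lines: tycq ahvsp irzjp fujp ksb lgm xrue rhy wcrwq zrvck qkbh wawk wrcbu
Hunk 3: at line 6 remove [rhy,wcrwq] add [xai,bbvwz] -> 13 lines: tycq ahvsp irzjp fujp ksb lgm xrue xai bbvwz zrvck qkbh wawk wrcbu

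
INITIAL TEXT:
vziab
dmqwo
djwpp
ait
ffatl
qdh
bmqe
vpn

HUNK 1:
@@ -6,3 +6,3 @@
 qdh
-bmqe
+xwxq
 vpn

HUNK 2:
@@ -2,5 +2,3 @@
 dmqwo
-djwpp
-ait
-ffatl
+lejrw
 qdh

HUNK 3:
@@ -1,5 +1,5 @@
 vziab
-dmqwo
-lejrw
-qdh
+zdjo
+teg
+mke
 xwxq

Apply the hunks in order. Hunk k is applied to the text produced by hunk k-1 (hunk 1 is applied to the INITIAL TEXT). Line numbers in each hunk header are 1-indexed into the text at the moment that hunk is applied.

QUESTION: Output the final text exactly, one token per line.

Answer: vziab
zdjo
teg
mke
xwxq
vpn

Derivation:
Hunk 1: at line 6 remove [bmqe] add [xwxq] -> 8 lines: vziab dmqwo djwpp ait ffatl qdh xwxq vpn
Hunk 2: at line 2 remove [djwpp,ait,ffatl] add [lejrw] -> 6 lines: vziab dmqwo lejrw qdh xwxq vpn
Hunk 3: at line 1 remove [dmqwo,lejrw,qdh] add [zdjo,teg,mke] -> 6 lines: vziab zdjo teg mke xwxq vpn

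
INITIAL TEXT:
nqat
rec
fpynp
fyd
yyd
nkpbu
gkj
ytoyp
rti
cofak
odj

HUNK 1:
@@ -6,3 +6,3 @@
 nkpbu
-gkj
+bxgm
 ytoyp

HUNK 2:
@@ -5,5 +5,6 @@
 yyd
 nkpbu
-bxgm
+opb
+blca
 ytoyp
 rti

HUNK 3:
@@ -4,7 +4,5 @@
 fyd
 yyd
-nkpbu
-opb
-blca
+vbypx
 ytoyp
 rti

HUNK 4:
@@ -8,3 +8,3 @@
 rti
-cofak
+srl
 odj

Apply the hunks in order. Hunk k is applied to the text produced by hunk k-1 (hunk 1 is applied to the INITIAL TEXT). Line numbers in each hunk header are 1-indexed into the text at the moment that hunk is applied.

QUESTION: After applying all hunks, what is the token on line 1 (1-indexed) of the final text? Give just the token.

Hunk 1: at line 6 remove [gkj] add [bxgm] -> 11 lines: nqat rec fpynp fyd yyd nkpbu bxgm ytoyp rti cofak odj
Hunk 2: at line 5 remove [bxgm] add [opb,blca] -> 12 lines: nqat rec fpynp fyd yyd nkpbu opb blca ytoyp rti cofak odj
Hunk 3: at line 4 remove [nkpbu,opb,blca] add [vbypx] -> 10 lines: nqat rec fpynp fyd yyd vbypx ytoyp rti cofak odj
Hunk 4: at line 8 remove [cofak] add [srl] -> 10 lines: nqat rec fpynp fyd yyd vbypx ytoyp rti srl odj
Final line 1: nqat

Answer: nqat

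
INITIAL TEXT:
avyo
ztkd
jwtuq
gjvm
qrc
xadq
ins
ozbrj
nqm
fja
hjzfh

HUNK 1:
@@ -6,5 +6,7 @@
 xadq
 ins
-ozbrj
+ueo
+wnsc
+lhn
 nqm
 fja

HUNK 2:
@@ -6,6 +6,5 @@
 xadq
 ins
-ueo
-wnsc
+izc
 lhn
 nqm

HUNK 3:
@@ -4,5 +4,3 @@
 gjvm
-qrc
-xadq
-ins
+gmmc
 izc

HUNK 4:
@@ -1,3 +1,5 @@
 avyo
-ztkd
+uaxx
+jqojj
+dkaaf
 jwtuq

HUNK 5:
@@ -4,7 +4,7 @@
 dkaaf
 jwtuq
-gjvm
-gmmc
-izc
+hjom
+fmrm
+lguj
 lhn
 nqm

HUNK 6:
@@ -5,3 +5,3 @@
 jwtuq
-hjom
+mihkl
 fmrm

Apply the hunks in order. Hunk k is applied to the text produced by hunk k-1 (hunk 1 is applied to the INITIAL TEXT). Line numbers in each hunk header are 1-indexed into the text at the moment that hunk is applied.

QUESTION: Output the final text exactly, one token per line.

Hunk 1: at line 6 remove [ozbrj] add [ueo,wnsc,lhn] -> 13 lines: avyo ztkd jwtuq gjvm qrc xadq ins ueo wnsc lhn nqm fja hjzfh
Hunk 2: at line 6 remove [ueo,wnsc] add [izc] -> 12 lines: avyo ztkd jwtuq gjvm qrc xadq ins izc lhn nqm fja hjzfh
Hunk 3: at line 4 remove [qrc,xadq,ins] add [gmmc] -> 10 lines: avyo ztkd jwtuq gjvm gmmc izc lhn nqm fja hjzfh
Hunk 4: at line 1 remove [ztkd] add [uaxx,jqojj,dkaaf] -> 12 lines: avyo uaxx jqojj dkaaf jwtuq gjvm gmmc izc lhn nqm fja hjzfh
Hunk 5: at line 4 remove [gjvm,gmmc,izc] add [hjom,fmrm,lguj] -> 12 lines: avyo uaxx jqojj dkaaf jwtuq hjom fmrm lguj lhn nqm fja hjzfh
Hunk 6: at line 5 remove [hjom] add [mihkl] -> 12 lines: avyo uaxx jqojj dkaaf jwtuq mihkl fmrm lguj lhn nqm fja hjzfh

Answer: avyo
uaxx
jqojj
dkaaf
jwtuq
mihkl
fmrm
lguj
lhn
nqm
fja
hjzfh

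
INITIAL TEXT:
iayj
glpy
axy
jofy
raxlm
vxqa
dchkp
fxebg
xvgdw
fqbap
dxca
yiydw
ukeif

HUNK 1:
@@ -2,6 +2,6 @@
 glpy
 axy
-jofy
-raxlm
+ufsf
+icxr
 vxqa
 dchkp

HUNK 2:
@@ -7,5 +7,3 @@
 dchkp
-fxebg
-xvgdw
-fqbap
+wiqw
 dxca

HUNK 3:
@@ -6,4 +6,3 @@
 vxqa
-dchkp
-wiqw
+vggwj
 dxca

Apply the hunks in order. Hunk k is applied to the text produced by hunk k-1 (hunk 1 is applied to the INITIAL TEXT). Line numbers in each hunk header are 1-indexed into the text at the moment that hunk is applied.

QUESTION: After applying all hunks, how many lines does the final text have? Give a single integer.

Hunk 1: at line 2 remove [jofy,raxlm] add [ufsf,icxr] -> 13 lines: iayj glpy axy ufsf icxr vxqa dchkp fxebg xvgdw fqbap dxca yiydw ukeif
Hunk 2: at line 7 remove [fxebg,xvgdw,fqbap] add [wiqw] -> 11 lines: iayj glpy axy ufsf icxr vxqa dchkp wiqw dxca yiydw ukeif
Hunk 3: at line 6 remove [dchkp,wiqw] add [vggwj] -> 10 lines: iayj glpy axy ufsf icxr vxqa vggwj dxca yiydw ukeif
Final line count: 10

Answer: 10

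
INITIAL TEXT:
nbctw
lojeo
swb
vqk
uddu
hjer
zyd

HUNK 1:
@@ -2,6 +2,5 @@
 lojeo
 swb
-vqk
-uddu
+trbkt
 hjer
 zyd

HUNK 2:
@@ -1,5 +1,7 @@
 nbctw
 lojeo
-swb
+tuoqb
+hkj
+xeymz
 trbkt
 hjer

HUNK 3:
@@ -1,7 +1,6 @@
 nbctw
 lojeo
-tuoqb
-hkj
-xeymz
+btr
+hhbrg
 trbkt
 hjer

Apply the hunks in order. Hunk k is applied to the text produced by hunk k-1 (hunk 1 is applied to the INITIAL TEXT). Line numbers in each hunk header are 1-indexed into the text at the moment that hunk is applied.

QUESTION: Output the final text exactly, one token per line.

Answer: nbctw
lojeo
btr
hhbrg
trbkt
hjer
zyd

Derivation:
Hunk 1: at line 2 remove [vqk,uddu] add [trbkt] -> 6 lines: nbctw lojeo swb trbkt hjer zyd
Hunk 2: at line 1 remove [swb] add [tuoqb,hkj,xeymz] -> 8 lines: nbctw lojeo tuoqb hkj xeymz trbkt hjer zyd
Hunk 3: at line 1 remove [tuoqb,hkj,xeymz] add [btr,hhbrg] -> 7 lines: nbctw lojeo btr hhbrg trbkt hjer zyd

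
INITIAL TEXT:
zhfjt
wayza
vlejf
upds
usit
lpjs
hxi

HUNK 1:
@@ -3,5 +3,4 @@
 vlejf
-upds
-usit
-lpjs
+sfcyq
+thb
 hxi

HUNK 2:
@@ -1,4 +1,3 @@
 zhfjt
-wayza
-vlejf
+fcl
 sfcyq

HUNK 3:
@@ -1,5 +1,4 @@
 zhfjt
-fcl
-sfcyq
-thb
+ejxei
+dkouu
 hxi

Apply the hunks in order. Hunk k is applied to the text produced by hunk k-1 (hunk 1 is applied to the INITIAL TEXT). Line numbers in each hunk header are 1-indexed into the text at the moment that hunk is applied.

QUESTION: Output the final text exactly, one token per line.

Hunk 1: at line 3 remove [upds,usit,lpjs] add [sfcyq,thb] -> 6 lines: zhfjt wayza vlejf sfcyq thb hxi
Hunk 2: at line 1 remove [wayza,vlejf] add [fcl] -> 5 lines: zhfjt fcl sfcyq thb hxi
Hunk 3: at line 1 remove [fcl,sfcyq,thb] add [ejxei,dkouu] -> 4 lines: zhfjt ejxei dkouu hxi

Answer: zhfjt
ejxei
dkouu
hxi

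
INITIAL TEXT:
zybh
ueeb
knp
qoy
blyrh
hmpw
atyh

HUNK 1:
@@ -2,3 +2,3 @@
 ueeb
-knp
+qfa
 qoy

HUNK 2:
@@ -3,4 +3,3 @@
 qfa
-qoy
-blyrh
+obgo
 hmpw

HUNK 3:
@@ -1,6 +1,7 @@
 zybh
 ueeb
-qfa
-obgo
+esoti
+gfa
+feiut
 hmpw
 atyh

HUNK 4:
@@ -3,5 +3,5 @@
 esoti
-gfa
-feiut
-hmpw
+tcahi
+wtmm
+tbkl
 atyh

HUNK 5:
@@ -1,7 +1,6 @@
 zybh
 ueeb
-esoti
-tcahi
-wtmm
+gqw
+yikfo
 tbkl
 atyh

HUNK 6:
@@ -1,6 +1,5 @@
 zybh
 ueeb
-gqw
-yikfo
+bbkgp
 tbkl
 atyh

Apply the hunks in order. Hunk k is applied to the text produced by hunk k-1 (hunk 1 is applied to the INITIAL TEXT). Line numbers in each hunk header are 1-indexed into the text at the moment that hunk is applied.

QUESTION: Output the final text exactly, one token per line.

Answer: zybh
ueeb
bbkgp
tbkl
atyh

Derivation:
Hunk 1: at line 2 remove [knp] add [qfa] -> 7 lines: zybh ueeb qfa qoy blyrh hmpw atyh
Hunk 2: at line 3 remove [qoy,blyrh] add [obgo] -> 6 lines: zybh ueeb qfa obgo hmpw atyh
Hunk 3: at line 1 remove [qfa,obgo] add [esoti,gfa,feiut] -> 7 lines: zybh ueeb esoti gfa feiut hmpw atyh
Hunk 4: at line 3 remove [gfa,feiut,hmpw] add [tcahi,wtmm,tbkl] -> 7 lines: zybh ueeb esoti tcahi wtmm tbkl atyh
Hunk 5: at line 1 remove [esoti,tcahi,wtmm] add [gqw,yikfo] -> 6 lines: zybh ueeb gqw yikfo tbkl atyh
Hunk 6: at line 1 remove [gqw,yikfo] add [bbkgp] -> 5 lines: zybh ueeb bbkgp tbkl atyh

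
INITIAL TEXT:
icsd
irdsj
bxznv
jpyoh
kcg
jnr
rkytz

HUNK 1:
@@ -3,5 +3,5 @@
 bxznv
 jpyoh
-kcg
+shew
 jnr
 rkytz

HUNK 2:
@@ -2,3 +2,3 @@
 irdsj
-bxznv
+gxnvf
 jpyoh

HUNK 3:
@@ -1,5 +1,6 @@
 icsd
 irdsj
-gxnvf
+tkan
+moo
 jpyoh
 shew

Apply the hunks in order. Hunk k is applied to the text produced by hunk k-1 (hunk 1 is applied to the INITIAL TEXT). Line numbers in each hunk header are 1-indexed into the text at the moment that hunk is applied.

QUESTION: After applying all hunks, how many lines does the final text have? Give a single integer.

Answer: 8

Derivation:
Hunk 1: at line 3 remove [kcg] add [shew] -> 7 lines: icsd irdsj bxznv jpyoh shew jnr rkytz
Hunk 2: at line 2 remove [bxznv] add [gxnvf] -> 7 lines: icsd irdsj gxnvf jpyoh shew jnr rkytz
Hunk 3: at line 1 remove [gxnvf] add [tkan,moo] -> 8 lines: icsd irdsj tkan moo jpyoh shew jnr rkytz
Final line count: 8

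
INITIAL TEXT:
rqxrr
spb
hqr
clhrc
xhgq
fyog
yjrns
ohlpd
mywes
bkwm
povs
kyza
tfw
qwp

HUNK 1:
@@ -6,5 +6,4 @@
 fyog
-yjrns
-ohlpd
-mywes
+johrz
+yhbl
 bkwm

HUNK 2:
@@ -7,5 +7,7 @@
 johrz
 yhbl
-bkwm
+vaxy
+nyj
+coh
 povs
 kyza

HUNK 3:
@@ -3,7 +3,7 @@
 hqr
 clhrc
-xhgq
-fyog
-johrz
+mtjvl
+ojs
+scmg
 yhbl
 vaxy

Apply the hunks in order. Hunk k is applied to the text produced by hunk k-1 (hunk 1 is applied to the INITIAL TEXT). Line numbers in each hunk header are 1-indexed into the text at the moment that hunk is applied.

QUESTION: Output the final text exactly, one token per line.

Answer: rqxrr
spb
hqr
clhrc
mtjvl
ojs
scmg
yhbl
vaxy
nyj
coh
povs
kyza
tfw
qwp

Derivation:
Hunk 1: at line 6 remove [yjrns,ohlpd,mywes] add [johrz,yhbl] -> 13 lines: rqxrr spb hqr clhrc xhgq fyog johrz yhbl bkwm povs kyza tfw qwp
Hunk 2: at line 7 remove [bkwm] add [vaxy,nyj,coh] -> 15 lines: rqxrr spb hqr clhrc xhgq fyog johrz yhbl vaxy nyj coh povs kyza tfw qwp
Hunk 3: at line 3 remove [xhgq,fyog,johrz] add [mtjvl,ojs,scmg] -> 15 lines: rqxrr spb hqr clhrc mtjvl ojs scmg yhbl vaxy nyj coh povs kyza tfw qwp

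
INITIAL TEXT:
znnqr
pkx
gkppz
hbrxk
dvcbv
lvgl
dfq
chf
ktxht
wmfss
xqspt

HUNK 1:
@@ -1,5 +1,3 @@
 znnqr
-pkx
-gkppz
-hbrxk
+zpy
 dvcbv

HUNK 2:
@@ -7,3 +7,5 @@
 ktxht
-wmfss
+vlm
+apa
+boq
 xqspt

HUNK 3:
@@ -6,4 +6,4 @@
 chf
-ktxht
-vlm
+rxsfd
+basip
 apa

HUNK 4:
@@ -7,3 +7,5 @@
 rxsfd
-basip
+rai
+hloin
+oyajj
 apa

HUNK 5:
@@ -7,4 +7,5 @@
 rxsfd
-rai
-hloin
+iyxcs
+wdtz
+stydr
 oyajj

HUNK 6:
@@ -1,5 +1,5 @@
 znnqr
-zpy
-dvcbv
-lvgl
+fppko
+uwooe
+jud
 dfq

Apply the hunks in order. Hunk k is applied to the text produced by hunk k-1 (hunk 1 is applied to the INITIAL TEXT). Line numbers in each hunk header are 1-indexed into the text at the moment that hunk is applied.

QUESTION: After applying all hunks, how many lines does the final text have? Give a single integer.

Hunk 1: at line 1 remove [pkx,gkppz,hbrxk] add [zpy] -> 9 lines: znnqr zpy dvcbv lvgl dfq chf ktxht wmfss xqspt
Hunk 2: at line 7 remove [wmfss] add [vlm,apa,boq] -> 11 lines: znnqr zpy dvcbv lvgl dfq chf ktxht vlm apa boq xqspt
Hunk 3: at line 6 remove [ktxht,vlm] add [rxsfd,basip] -> 11 lines: znnqr zpy dvcbv lvgl dfq chf rxsfd basip apa boq xqspt
Hunk 4: at line 7 remove [basip] add [rai,hloin,oyajj] -> 13 lines: znnqr zpy dvcbv lvgl dfq chf rxsfd rai hloin oyajj apa boq xqspt
Hunk 5: at line 7 remove [rai,hloin] add [iyxcs,wdtz,stydr] -> 14 lines: znnqr zpy dvcbv lvgl dfq chf rxsfd iyxcs wdtz stydr oyajj apa boq xqspt
Hunk 6: at line 1 remove [zpy,dvcbv,lvgl] add [fppko,uwooe,jud] -> 14 lines: znnqr fppko uwooe jud dfq chf rxsfd iyxcs wdtz stydr oyajj apa boq xqspt
Final line count: 14

Answer: 14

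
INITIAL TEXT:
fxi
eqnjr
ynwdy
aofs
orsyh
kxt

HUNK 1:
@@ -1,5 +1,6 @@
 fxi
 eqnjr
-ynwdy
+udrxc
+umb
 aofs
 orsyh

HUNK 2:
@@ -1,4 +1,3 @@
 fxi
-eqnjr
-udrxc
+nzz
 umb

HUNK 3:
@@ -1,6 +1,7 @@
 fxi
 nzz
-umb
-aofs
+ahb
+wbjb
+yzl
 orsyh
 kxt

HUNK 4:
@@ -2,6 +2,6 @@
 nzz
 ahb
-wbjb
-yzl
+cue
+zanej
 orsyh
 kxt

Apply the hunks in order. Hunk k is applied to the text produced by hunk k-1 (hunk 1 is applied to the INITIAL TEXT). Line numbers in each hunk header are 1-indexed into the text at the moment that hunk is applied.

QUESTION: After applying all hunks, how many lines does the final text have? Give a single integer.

Answer: 7

Derivation:
Hunk 1: at line 1 remove [ynwdy] add [udrxc,umb] -> 7 lines: fxi eqnjr udrxc umb aofs orsyh kxt
Hunk 2: at line 1 remove [eqnjr,udrxc] add [nzz] -> 6 lines: fxi nzz umb aofs orsyh kxt
Hunk 3: at line 1 remove [umb,aofs] add [ahb,wbjb,yzl] -> 7 lines: fxi nzz ahb wbjb yzl orsyh kxt
Hunk 4: at line 2 remove [wbjb,yzl] add [cue,zanej] -> 7 lines: fxi nzz ahb cue zanej orsyh kxt
Final line count: 7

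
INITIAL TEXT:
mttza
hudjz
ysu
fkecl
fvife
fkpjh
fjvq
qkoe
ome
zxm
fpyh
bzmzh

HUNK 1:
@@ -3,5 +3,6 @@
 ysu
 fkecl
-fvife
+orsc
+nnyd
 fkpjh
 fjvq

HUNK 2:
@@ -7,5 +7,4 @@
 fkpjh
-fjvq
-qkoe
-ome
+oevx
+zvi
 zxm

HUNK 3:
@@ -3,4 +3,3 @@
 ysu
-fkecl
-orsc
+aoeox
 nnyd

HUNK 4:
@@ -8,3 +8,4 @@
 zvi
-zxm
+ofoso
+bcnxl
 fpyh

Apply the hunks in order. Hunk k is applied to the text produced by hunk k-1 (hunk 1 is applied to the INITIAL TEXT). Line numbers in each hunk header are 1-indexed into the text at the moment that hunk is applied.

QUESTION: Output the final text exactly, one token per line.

Hunk 1: at line 3 remove [fvife] add [orsc,nnyd] -> 13 lines: mttza hudjz ysu fkecl orsc nnyd fkpjh fjvq qkoe ome zxm fpyh bzmzh
Hunk 2: at line 7 remove [fjvq,qkoe,ome] add [oevx,zvi] -> 12 lines: mttza hudjz ysu fkecl orsc nnyd fkpjh oevx zvi zxm fpyh bzmzh
Hunk 3: at line 3 remove [fkecl,orsc] add [aoeox] -> 11 lines: mttza hudjz ysu aoeox nnyd fkpjh oevx zvi zxm fpyh bzmzh
Hunk 4: at line 8 remove [zxm] add [ofoso,bcnxl] -> 12 lines: mttza hudjz ysu aoeox nnyd fkpjh oevx zvi ofoso bcnxl fpyh bzmzh

Answer: mttza
hudjz
ysu
aoeox
nnyd
fkpjh
oevx
zvi
ofoso
bcnxl
fpyh
bzmzh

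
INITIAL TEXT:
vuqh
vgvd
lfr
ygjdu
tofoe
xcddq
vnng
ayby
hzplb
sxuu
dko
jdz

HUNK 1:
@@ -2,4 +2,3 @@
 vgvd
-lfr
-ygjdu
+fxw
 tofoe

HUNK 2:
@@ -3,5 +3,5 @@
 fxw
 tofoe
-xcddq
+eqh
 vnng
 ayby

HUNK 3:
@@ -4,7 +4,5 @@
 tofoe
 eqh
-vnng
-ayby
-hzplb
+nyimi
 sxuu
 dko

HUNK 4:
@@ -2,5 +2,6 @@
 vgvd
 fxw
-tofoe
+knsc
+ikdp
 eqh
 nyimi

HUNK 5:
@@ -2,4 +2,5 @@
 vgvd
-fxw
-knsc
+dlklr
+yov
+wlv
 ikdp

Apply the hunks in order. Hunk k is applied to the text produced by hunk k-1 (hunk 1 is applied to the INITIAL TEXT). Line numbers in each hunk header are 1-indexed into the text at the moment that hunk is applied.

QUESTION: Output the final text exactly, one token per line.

Hunk 1: at line 2 remove [lfr,ygjdu] add [fxw] -> 11 lines: vuqh vgvd fxw tofoe xcddq vnng ayby hzplb sxuu dko jdz
Hunk 2: at line 3 remove [xcddq] add [eqh] -> 11 lines: vuqh vgvd fxw tofoe eqh vnng ayby hzplb sxuu dko jdz
Hunk 3: at line 4 remove [vnng,ayby,hzplb] add [nyimi] -> 9 lines: vuqh vgvd fxw tofoe eqh nyimi sxuu dko jdz
Hunk 4: at line 2 remove [tofoe] add [knsc,ikdp] -> 10 lines: vuqh vgvd fxw knsc ikdp eqh nyimi sxuu dko jdz
Hunk 5: at line 2 remove [fxw,knsc] add [dlklr,yov,wlv] -> 11 lines: vuqh vgvd dlklr yov wlv ikdp eqh nyimi sxuu dko jdz

Answer: vuqh
vgvd
dlklr
yov
wlv
ikdp
eqh
nyimi
sxuu
dko
jdz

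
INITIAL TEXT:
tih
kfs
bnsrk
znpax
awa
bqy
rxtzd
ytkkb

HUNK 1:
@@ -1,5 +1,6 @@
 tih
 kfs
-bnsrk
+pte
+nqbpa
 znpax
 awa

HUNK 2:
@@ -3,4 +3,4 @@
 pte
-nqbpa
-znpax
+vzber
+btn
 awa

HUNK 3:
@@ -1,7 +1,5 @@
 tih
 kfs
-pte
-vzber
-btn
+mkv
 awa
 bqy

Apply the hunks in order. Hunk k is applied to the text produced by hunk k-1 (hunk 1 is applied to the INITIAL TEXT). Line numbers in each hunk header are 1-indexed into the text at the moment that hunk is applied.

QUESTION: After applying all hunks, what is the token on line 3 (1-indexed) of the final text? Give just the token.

Answer: mkv

Derivation:
Hunk 1: at line 1 remove [bnsrk] add [pte,nqbpa] -> 9 lines: tih kfs pte nqbpa znpax awa bqy rxtzd ytkkb
Hunk 2: at line 3 remove [nqbpa,znpax] add [vzber,btn] -> 9 lines: tih kfs pte vzber btn awa bqy rxtzd ytkkb
Hunk 3: at line 1 remove [pte,vzber,btn] add [mkv] -> 7 lines: tih kfs mkv awa bqy rxtzd ytkkb
Final line 3: mkv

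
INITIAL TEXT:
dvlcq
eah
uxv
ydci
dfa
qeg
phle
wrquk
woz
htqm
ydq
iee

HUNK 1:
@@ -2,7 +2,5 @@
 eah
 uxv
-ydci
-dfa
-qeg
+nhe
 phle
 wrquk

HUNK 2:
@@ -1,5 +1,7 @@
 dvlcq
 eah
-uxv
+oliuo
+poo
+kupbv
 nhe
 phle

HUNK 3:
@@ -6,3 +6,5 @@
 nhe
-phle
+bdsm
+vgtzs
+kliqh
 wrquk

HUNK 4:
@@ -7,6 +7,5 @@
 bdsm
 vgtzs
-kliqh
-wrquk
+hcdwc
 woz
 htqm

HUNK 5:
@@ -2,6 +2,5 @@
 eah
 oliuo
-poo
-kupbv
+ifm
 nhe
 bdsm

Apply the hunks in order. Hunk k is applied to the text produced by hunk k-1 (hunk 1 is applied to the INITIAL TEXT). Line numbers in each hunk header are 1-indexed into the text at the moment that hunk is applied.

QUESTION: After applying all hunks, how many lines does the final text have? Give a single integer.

Answer: 12

Derivation:
Hunk 1: at line 2 remove [ydci,dfa,qeg] add [nhe] -> 10 lines: dvlcq eah uxv nhe phle wrquk woz htqm ydq iee
Hunk 2: at line 1 remove [uxv] add [oliuo,poo,kupbv] -> 12 lines: dvlcq eah oliuo poo kupbv nhe phle wrquk woz htqm ydq iee
Hunk 3: at line 6 remove [phle] add [bdsm,vgtzs,kliqh] -> 14 lines: dvlcq eah oliuo poo kupbv nhe bdsm vgtzs kliqh wrquk woz htqm ydq iee
Hunk 4: at line 7 remove [kliqh,wrquk] add [hcdwc] -> 13 lines: dvlcq eah oliuo poo kupbv nhe bdsm vgtzs hcdwc woz htqm ydq iee
Hunk 5: at line 2 remove [poo,kupbv] add [ifm] -> 12 lines: dvlcq eah oliuo ifm nhe bdsm vgtzs hcdwc woz htqm ydq iee
Final line count: 12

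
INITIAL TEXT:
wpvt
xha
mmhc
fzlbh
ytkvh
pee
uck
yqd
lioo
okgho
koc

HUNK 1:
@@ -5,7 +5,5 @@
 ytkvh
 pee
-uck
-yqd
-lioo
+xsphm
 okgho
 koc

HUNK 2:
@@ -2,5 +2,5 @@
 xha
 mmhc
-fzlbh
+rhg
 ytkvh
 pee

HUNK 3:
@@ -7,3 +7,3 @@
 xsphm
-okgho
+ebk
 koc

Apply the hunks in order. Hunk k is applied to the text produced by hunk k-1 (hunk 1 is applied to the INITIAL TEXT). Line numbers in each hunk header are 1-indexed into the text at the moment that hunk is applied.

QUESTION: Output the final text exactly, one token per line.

Answer: wpvt
xha
mmhc
rhg
ytkvh
pee
xsphm
ebk
koc

Derivation:
Hunk 1: at line 5 remove [uck,yqd,lioo] add [xsphm] -> 9 lines: wpvt xha mmhc fzlbh ytkvh pee xsphm okgho koc
Hunk 2: at line 2 remove [fzlbh] add [rhg] -> 9 lines: wpvt xha mmhc rhg ytkvh pee xsphm okgho koc
Hunk 3: at line 7 remove [okgho] add [ebk] -> 9 lines: wpvt xha mmhc rhg ytkvh pee xsphm ebk koc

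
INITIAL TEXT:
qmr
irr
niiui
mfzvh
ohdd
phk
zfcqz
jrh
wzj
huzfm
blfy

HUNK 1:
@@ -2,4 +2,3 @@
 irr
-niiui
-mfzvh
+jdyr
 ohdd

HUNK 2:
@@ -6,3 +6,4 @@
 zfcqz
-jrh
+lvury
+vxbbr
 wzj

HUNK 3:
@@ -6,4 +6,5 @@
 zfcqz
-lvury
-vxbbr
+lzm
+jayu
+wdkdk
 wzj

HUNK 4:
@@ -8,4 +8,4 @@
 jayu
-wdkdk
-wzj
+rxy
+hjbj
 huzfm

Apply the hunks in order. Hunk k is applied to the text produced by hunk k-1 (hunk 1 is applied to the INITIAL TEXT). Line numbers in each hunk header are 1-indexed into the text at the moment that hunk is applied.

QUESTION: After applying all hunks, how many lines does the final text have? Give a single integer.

Answer: 12

Derivation:
Hunk 1: at line 2 remove [niiui,mfzvh] add [jdyr] -> 10 lines: qmr irr jdyr ohdd phk zfcqz jrh wzj huzfm blfy
Hunk 2: at line 6 remove [jrh] add [lvury,vxbbr] -> 11 lines: qmr irr jdyr ohdd phk zfcqz lvury vxbbr wzj huzfm blfy
Hunk 3: at line 6 remove [lvury,vxbbr] add [lzm,jayu,wdkdk] -> 12 lines: qmr irr jdyr ohdd phk zfcqz lzm jayu wdkdk wzj huzfm blfy
Hunk 4: at line 8 remove [wdkdk,wzj] add [rxy,hjbj] -> 12 lines: qmr irr jdyr ohdd phk zfcqz lzm jayu rxy hjbj huzfm blfy
Final line count: 12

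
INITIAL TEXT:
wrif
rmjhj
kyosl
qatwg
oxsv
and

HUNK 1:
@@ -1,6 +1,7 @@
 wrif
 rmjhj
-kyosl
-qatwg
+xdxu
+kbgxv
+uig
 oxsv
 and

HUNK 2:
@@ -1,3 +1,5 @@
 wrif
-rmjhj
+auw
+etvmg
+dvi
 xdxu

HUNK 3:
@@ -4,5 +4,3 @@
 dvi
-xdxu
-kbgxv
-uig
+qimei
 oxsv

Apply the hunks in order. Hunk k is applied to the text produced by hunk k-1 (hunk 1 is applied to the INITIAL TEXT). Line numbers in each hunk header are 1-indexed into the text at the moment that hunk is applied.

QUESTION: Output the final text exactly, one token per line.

Answer: wrif
auw
etvmg
dvi
qimei
oxsv
and

Derivation:
Hunk 1: at line 1 remove [kyosl,qatwg] add [xdxu,kbgxv,uig] -> 7 lines: wrif rmjhj xdxu kbgxv uig oxsv and
Hunk 2: at line 1 remove [rmjhj] add [auw,etvmg,dvi] -> 9 lines: wrif auw etvmg dvi xdxu kbgxv uig oxsv and
Hunk 3: at line 4 remove [xdxu,kbgxv,uig] add [qimei] -> 7 lines: wrif auw etvmg dvi qimei oxsv and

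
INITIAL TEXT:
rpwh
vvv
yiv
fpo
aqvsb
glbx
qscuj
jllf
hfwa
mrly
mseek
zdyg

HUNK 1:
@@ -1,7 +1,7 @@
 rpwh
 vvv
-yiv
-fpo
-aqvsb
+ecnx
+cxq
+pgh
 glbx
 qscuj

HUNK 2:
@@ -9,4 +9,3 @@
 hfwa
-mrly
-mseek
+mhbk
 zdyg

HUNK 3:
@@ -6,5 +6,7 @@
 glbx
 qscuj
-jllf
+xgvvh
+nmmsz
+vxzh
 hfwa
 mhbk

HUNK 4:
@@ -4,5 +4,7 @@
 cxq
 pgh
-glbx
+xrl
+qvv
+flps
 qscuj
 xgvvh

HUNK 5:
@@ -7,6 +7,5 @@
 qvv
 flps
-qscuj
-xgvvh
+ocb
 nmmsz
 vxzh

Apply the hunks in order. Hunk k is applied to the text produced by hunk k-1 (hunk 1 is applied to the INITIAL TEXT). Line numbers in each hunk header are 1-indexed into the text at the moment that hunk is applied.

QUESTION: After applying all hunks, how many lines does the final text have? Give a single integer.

Answer: 14

Derivation:
Hunk 1: at line 1 remove [yiv,fpo,aqvsb] add [ecnx,cxq,pgh] -> 12 lines: rpwh vvv ecnx cxq pgh glbx qscuj jllf hfwa mrly mseek zdyg
Hunk 2: at line 9 remove [mrly,mseek] add [mhbk] -> 11 lines: rpwh vvv ecnx cxq pgh glbx qscuj jllf hfwa mhbk zdyg
Hunk 3: at line 6 remove [jllf] add [xgvvh,nmmsz,vxzh] -> 13 lines: rpwh vvv ecnx cxq pgh glbx qscuj xgvvh nmmsz vxzh hfwa mhbk zdyg
Hunk 4: at line 4 remove [glbx] add [xrl,qvv,flps] -> 15 lines: rpwh vvv ecnx cxq pgh xrl qvv flps qscuj xgvvh nmmsz vxzh hfwa mhbk zdyg
Hunk 5: at line 7 remove [qscuj,xgvvh] add [ocb] -> 14 lines: rpwh vvv ecnx cxq pgh xrl qvv flps ocb nmmsz vxzh hfwa mhbk zdyg
Final line count: 14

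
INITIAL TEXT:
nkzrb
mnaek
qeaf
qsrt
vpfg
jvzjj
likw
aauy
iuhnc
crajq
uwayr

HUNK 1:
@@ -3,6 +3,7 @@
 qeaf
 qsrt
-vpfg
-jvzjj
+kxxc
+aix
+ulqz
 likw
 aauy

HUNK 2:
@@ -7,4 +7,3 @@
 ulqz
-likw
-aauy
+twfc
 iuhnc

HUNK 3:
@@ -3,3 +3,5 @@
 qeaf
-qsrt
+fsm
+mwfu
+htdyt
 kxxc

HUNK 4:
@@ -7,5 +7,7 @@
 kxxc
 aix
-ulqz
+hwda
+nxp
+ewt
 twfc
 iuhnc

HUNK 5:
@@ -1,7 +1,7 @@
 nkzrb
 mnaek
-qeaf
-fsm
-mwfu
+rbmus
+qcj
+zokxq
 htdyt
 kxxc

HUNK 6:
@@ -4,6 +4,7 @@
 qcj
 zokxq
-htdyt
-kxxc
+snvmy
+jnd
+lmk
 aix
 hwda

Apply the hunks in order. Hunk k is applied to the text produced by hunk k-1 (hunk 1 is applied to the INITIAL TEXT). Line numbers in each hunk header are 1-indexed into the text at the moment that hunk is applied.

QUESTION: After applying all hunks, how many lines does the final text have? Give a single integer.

Answer: 16

Derivation:
Hunk 1: at line 3 remove [vpfg,jvzjj] add [kxxc,aix,ulqz] -> 12 lines: nkzrb mnaek qeaf qsrt kxxc aix ulqz likw aauy iuhnc crajq uwayr
Hunk 2: at line 7 remove [likw,aauy] add [twfc] -> 11 lines: nkzrb mnaek qeaf qsrt kxxc aix ulqz twfc iuhnc crajq uwayr
Hunk 3: at line 3 remove [qsrt] add [fsm,mwfu,htdyt] -> 13 lines: nkzrb mnaek qeaf fsm mwfu htdyt kxxc aix ulqz twfc iuhnc crajq uwayr
Hunk 4: at line 7 remove [ulqz] add [hwda,nxp,ewt] -> 15 lines: nkzrb mnaek qeaf fsm mwfu htdyt kxxc aix hwda nxp ewt twfc iuhnc crajq uwayr
Hunk 5: at line 1 remove [qeaf,fsm,mwfu] add [rbmus,qcj,zokxq] -> 15 lines: nkzrb mnaek rbmus qcj zokxq htdyt kxxc aix hwda nxp ewt twfc iuhnc crajq uwayr
Hunk 6: at line 4 remove [htdyt,kxxc] add [snvmy,jnd,lmk] -> 16 lines: nkzrb mnaek rbmus qcj zokxq snvmy jnd lmk aix hwda nxp ewt twfc iuhnc crajq uwayr
Final line count: 16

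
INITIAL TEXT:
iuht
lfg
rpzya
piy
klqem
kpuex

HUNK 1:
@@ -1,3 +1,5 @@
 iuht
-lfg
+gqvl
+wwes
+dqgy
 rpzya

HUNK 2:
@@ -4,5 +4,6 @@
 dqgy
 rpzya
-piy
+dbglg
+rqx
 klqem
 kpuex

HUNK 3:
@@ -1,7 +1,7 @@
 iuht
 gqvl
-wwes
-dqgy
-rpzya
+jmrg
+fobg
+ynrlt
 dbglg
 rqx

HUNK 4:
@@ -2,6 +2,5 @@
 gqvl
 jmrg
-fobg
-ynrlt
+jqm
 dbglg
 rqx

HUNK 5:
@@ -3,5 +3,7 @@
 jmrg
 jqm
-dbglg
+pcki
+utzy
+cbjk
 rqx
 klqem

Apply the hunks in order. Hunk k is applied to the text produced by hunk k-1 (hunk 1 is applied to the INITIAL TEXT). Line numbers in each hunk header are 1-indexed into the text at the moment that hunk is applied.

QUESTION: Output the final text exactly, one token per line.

Hunk 1: at line 1 remove [lfg] add [gqvl,wwes,dqgy] -> 8 lines: iuht gqvl wwes dqgy rpzya piy klqem kpuex
Hunk 2: at line 4 remove [piy] add [dbglg,rqx] -> 9 lines: iuht gqvl wwes dqgy rpzya dbglg rqx klqem kpuex
Hunk 3: at line 1 remove [wwes,dqgy,rpzya] add [jmrg,fobg,ynrlt] -> 9 lines: iuht gqvl jmrg fobg ynrlt dbglg rqx klqem kpuex
Hunk 4: at line 2 remove [fobg,ynrlt] add [jqm] -> 8 lines: iuht gqvl jmrg jqm dbglg rqx klqem kpuex
Hunk 5: at line 3 remove [dbglg] add [pcki,utzy,cbjk] -> 10 lines: iuht gqvl jmrg jqm pcki utzy cbjk rqx klqem kpuex

Answer: iuht
gqvl
jmrg
jqm
pcki
utzy
cbjk
rqx
klqem
kpuex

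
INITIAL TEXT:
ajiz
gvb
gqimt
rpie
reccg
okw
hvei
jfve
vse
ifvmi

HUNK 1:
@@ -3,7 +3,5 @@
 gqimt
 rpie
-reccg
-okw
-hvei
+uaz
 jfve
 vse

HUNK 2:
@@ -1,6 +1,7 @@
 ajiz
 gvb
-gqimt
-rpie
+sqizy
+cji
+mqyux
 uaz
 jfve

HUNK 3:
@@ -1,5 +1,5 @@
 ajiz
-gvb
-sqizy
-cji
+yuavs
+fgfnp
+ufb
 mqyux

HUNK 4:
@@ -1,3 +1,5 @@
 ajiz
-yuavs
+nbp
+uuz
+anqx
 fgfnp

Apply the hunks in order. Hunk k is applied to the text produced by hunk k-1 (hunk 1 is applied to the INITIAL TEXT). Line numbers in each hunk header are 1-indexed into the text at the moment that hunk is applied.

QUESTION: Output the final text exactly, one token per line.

Answer: ajiz
nbp
uuz
anqx
fgfnp
ufb
mqyux
uaz
jfve
vse
ifvmi

Derivation:
Hunk 1: at line 3 remove [reccg,okw,hvei] add [uaz] -> 8 lines: ajiz gvb gqimt rpie uaz jfve vse ifvmi
Hunk 2: at line 1 remove [gqimt,rpie] add [sqizy,cji,mqyux] -> 9 lines: ajiz gvb sqizy cji mqyux uaz jfve vse ifvmi
Hunk 3: at line 1 remove [gvb,sqizy,cji] add [yuavs,fgfnp,ufb] -> 9 lines: ajiz yuavs fgfnp ufb mqyux uaz jfve vse ifvmi
Hunk 4: at line 1 remove [yuavs] add [nbp,uuz,anqx] -> 11 lines: ajiz nbp uuz anqx fgfnp ufb mqyux uaz jfve vse ifvmi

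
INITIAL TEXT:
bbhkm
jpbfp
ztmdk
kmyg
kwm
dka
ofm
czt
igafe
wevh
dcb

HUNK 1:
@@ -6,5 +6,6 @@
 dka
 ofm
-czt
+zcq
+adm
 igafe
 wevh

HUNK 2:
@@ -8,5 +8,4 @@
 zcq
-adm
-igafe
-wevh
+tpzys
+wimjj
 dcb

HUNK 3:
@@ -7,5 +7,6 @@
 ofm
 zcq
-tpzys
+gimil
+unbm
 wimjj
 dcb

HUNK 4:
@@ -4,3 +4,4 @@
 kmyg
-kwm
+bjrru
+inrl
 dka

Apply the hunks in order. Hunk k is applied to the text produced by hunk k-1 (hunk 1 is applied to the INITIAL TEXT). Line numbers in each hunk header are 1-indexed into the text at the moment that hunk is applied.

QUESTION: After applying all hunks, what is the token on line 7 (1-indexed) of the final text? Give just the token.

Hunk 1: at line 6 remove [czt] add [zcq,adm] -> 12 lines: bbhkm jpbfp ztmdk kmyg kwm dka ofm zcq adm igafe wevh dcb
Hunk 2: at line 8 remove [adm,igafe,wevh] add [tpzys,wimjj] -> 11 lines: bbhkm jpbfp ztmdk kmyg kwm dka ofm zcq tpzys wimjj dcb
Hunk 3: at line 7 remove [tpzys] add [gimil,unbm] -> 12 lines: bbhkm jpbfp ztmdk kmyg kwm dka ofm zcq gimil unbm wimjj dcb
Hunk 4: at line 4 remove [kwm] add [bjrru,inrl] -> 13 lines: bbhkm jpbfp ztmdk kmyg bjrru inrl dka ofm zcq gimil unbm wimjj dcb
Final line 7: dka

Answer: dka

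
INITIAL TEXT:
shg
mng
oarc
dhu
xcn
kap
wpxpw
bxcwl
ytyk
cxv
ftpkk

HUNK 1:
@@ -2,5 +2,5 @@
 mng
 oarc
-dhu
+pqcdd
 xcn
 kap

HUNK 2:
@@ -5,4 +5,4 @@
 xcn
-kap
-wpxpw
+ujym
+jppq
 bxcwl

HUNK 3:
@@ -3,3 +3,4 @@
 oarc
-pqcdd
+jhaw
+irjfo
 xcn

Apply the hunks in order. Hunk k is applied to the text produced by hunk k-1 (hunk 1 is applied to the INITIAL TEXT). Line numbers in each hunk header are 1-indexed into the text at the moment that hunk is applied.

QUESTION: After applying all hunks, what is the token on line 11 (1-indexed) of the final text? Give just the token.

Hunk 1: at line 2 remove [dhu] add [pqcdd] -> 11 lines: shg mng oarc pqcdd xcn kap wpxpw bxcwl ytyk cxv ftpkk
Hunk 2: at line 5 remove [kap,wpxpw] add [ujym,jppq] -> 11 lines: shg mng oarc pqcdd xcn ujym jppq bxcwl ytyk cxv ftpkk
Hunk 3: at line 3 remove [pqcdd] add [jhaw,irjfo] -> 12 lines: shg mng oarc jhaw irjfo xcn ujym jppq bxcwl ytyk cxv ftpkk
Final line 11: cxv

Answer: cxv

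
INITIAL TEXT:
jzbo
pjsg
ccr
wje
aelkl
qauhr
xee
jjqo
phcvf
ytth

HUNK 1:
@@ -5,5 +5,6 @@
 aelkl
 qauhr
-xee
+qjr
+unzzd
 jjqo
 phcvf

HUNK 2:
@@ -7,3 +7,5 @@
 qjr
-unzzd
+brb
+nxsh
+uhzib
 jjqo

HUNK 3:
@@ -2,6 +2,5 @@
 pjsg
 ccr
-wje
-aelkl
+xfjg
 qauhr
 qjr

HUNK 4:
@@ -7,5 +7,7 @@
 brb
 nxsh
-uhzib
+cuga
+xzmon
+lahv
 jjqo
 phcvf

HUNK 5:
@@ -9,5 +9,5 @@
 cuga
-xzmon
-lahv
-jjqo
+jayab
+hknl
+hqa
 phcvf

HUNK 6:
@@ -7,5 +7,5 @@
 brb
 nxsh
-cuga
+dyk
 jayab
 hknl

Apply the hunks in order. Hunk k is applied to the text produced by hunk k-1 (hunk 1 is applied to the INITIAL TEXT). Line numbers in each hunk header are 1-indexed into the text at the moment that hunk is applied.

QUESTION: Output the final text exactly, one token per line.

Answer: jzbo
pjsg
ccr
xfjg
qauhr
qjr
brb
nxsh
dyk
jayab
hknl
hqa
phcvf
ytth

Derivation:
Hunk 1: at line 5 remove [xee] add [qjr,unzzd] -> 11 lines: jzbo pjsg ccr wje aelkl qauhr qjr unzzd jjqo phcvf ytth
Hunk 2: at line 7 remove [unzzd] add [brb,nxsh,uhzib] -> 13 lines: jzbo pjsg ccr wje aelkl qauhr qjr brb nxsh uhzib jjqo phcvf ytth
Hunk 3: at line 2 remove [wje,aelkl] add [xfjg] -> 12 lines: jzbo pjsg ccr xfjg qauhr qjr brb nxsh uhzib jjqo phcvf ytth
Hunk 4: at line 7 remove [uhzib] add [cuga,xzmon,lahv] -> 14 lines: jzbo pjsg ccr xfjg qauhr qjr brb nxsh cuga xzmon lahv jjqo phcvf ytth
Hunk 5: at line 9 remove [xzmon,lahv,jjqo] add [jayab,hknl,hqa] -> 14 lines: jzbo pjsg ccr xfjg qauhr qjr brb nxsh cuga jayab hknl hqa phcvf ytth
Hunk 6: at line 7 remove [cuga] add [dyk] -> 14 lines: jzbo pjsg ccr xfjg qauhr qjr brb nxsh dyk jayab hknl hqa phcvf ytth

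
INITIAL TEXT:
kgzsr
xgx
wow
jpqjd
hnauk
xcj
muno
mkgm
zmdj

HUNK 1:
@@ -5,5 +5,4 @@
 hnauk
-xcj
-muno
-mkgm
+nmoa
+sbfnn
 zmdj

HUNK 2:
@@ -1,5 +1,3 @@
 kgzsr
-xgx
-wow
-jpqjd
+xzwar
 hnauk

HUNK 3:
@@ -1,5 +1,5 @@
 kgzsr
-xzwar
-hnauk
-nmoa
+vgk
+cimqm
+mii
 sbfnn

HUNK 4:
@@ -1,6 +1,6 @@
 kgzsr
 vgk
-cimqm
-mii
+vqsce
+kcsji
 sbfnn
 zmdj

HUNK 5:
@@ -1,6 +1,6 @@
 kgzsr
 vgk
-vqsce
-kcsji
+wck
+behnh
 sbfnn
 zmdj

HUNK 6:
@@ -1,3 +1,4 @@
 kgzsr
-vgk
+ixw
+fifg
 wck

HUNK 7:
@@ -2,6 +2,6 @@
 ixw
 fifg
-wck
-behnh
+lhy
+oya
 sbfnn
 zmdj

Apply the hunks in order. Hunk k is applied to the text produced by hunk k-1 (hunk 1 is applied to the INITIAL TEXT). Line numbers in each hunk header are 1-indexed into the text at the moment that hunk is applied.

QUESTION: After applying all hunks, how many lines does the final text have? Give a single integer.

Hunk 1: at line 5 remove [xcj,muno,mkgm] add [nmoa,sbfnn] -> 8 lines: kgzsr xgx wow jpqjd hnauk nmoa sbfnn zmdj
Hunk 2: at line 1 remove [xgx,wow,jpqjd] add [xzwar] -> 6 lines: kgzsr xzwar hnauk nmoa sbfnn zmdj
Hunk 3: at line 1 remove [xzwar,hnauk,nmoa] add [vgk,cimqm,mii] -> 6 lines: kgzsr vgk cimqm mii sbfnn zmdj
Hunk 4: at line 1 remove [cimqm,mii] add [vqsce,kcsji] -> 6 lines: kgzsr vgk vqsce kcsji sbfnn zmdj
Hunk 5: at line 1 remove [vqsce,kcsji] add [wck,behnh] -> 6 lines: kgzsr vgk wck behnh sbfnn zmdj
Hunk 6: at line 1 remove [vgk] add [ixw,fifg] -> 7 lines: kgzsr ixw fifg wck behnh sbfnn zmdj
Hunk 7: at line 2 remove [wck,behnh] add [lhy,oya] -> 7 lines: kgzsr ixw fifg lhy oya sbfnn zmdj
Final line count: 7

Answer: 7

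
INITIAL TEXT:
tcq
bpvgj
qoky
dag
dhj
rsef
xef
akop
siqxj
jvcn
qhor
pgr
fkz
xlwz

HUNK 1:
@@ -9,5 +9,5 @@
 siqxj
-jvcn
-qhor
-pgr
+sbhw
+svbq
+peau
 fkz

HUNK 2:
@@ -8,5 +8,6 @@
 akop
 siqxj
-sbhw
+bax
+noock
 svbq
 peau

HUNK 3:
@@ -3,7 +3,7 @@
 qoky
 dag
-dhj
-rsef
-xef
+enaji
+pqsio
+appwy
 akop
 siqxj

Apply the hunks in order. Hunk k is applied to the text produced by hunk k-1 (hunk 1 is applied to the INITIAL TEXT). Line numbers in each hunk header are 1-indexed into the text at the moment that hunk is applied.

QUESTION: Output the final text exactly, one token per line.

Hunk 1: at line 9 remove [jvcn,qhor,pgr] add [sbhw,svbq,peau] -> 14 lines: tcq bpvgj qoky dag dhj rsef xef akop siqxj sbhw svbq peau fkz xlwz
Hunk 2: at line 8 remove [sbhw] add [bax,noock] -> 15 lines: tcq bpvgj qoky dag dhj rsef xef akop siqxj bax noock svbq peau fkz xlwz
Hunk 3: at line 3 remove [dhj,rsef,xef] add [enaji,pqsio,appwy] -> 15 lines: tcq bpvgj qoky dag enaji pqsio appwy akop siqxj bax noock svbq peau fkz xlwz

Answer: tcq
bpvgj
qoky
dag
enaji
pqsio
appwy
akop
siqxj
bax
noock
svbq
peau
fkz
xlwz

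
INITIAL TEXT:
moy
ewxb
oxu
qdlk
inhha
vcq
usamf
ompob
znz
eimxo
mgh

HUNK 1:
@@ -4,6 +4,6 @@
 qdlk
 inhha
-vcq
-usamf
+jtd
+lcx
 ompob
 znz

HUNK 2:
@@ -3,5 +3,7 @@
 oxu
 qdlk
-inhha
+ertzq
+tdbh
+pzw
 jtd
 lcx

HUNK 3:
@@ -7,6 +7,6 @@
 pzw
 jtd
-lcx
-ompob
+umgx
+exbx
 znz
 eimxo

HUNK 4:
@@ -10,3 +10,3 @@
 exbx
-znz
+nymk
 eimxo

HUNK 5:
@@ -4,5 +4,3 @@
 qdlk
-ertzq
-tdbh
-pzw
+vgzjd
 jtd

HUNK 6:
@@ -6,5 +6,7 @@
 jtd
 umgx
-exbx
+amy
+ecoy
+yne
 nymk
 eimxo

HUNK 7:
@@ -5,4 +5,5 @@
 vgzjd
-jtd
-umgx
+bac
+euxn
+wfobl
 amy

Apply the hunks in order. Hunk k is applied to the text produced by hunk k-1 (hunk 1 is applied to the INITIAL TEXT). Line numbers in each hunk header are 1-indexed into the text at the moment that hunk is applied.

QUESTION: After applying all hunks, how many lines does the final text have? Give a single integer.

Answer: 14

Derivation:
Hunk 1: at line 4 remove [vcq,usamf] add [jtd,lcx] -> 11 lines: moy ewxb oxu qdlk inhha jtd lcx ompob znz eimxo mgh
Hunk 2: at line 3 remove [inhha] add [ertzq,tdbh,pzw] -> 13 lines: moy ewxb oxu qdlk ertzq tdbh pzw jtd lcx ompob znz eimxo mgh
Hunk 3: at line 7 remove [lcx,ompob] add [umgx,exbx] -> 13 lines: moy ewxb oxu qdlk ertzq tdbh pzw jtd umgx exbx znz eimxo mgh
Hunk 4: at line 10 remove [znz] add [nymk] -> 13 lines: moy ewxb oxu qdlk ertzq tdbh pzw jtd umgx exbx nymk eimxo mgh
Hunk 5: at line 4 remove [ertzq,tdbh,pzw] add [vgzjd] -> 11 lines: moy ewxb oxu qdlk vgzjd jtd umgx exbx nymk eimxo mgh
Hunk 6: at line 6 remove [exbx] add [amy,ecoy,yne] -> 13 lines: moy ewxb oxu qdlk vgzjd jtd umgx amy ecoy yne nymk eimxo mgh
Hunk 7: at line 5 remove [jtd,umgx] add [bac,euxn,wfobl] -> 14 lines: moy ewxb oxu qdlk vgzjd bac euxn wfobl amy ecoy yne nymk eimxo mgh
Final line count: 14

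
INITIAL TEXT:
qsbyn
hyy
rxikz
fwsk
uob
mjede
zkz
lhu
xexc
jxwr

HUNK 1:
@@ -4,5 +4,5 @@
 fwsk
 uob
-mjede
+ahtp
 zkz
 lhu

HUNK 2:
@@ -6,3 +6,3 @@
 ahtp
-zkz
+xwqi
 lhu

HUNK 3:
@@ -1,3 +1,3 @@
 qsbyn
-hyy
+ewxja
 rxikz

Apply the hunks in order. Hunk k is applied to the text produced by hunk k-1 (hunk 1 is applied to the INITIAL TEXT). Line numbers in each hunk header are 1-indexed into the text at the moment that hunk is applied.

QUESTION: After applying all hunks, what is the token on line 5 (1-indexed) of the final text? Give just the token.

Hunk 1: at line 4 remove [mjede] add [ahtp] -> 10 lines: qsbyn hyy rxikz fwsk uob ahtp zkz lhu xexc jxwr
Hunk 2: at line 6 remove [zkz] add [xwqi] -> 10 lines: qsbyn hyy rxikz fwsk uob ahtp xwqi lhu xexc jxwr
Hunk 3: at line 1 remove [hyy] add [ewxja] -> 10 lines: qsbyn ewxja rxikz fwsk uob ahtp xwqi lhu xexc jxwr
Final line 5: uob

Answer: uob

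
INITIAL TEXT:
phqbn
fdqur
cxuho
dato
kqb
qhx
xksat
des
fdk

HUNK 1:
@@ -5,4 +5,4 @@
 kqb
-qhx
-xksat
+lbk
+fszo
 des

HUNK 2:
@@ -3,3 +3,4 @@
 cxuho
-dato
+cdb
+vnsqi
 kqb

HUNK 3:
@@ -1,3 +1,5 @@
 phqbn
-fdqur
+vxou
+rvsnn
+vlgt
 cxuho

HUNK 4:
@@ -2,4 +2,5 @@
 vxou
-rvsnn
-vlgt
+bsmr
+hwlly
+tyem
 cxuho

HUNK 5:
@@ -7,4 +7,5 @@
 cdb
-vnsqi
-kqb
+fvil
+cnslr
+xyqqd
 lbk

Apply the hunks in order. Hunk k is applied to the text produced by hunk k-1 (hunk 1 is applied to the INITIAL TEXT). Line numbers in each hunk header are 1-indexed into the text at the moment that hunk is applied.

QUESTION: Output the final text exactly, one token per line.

Hunk 1: at line 5 remove [qhx,xksat] add [lbk,fszo] -> 9 lines: phqbn fdqur cxuho dato kqb lbk fszo des fdk
Hunk 2: at line 3 remove [dato] add [cdb,vnsqi] -> 10 lines: phqbn fdqur cxuho cdb vnsqi kqb lbk fszo des fdk
Hunk 3: at line 1 remove [fdqur] add [vxou,rvsnn,vlgt] -> 12 lines: phqbn vxou rvsnn vlgt cxuho cdb vnsqi kqb lbk fszo des fdk
Hunk 4: at line 2 remove [rvsnn,vlgt] add [bsmr,hwlly,tyem] -> 13 lines: phqbn vxou bsmr hwlly tyem cxuho cdb vnsqi kqb lbk fszo des fdk
Hunk 5: at line 7 remove [vnsqi,kqb] add [fvil,cnslr,xyqqd] -> 14 lines: phqbn vxou bsmr hwlly tyem cxuho cdb fvil cnslr xyqqd lbk fszo des fdk

Answer: phqbn
vxou
bsmr
hwlly
tyem
cxuho
cdb
fvil
cnslr
xyqqd
lbk
fszo
des
fdk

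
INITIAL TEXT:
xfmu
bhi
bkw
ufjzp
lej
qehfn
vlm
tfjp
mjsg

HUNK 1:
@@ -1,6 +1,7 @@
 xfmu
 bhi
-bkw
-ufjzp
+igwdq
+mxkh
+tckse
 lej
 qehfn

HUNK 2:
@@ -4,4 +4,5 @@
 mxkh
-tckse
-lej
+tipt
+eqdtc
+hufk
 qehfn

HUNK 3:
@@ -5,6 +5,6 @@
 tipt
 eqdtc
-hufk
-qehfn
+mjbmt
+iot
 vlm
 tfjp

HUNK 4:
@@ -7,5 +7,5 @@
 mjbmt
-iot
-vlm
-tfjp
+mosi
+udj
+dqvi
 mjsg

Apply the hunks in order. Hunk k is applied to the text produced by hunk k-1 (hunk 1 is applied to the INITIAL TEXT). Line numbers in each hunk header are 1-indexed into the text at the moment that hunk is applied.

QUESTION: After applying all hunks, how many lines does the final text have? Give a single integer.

Hunk 1: at line 1 remove [bkw,ufjzp] add [igwdq,mxkh,tckse] -> 10 lines: xfmu bhi igwdq mxkh tckse lej qehfn vlm tfjp mjsg
Hunk 2: at line 4 remove [tckse,lej] add [tipt,eqdtc,hufk] -> 11 lines: xfmu bhi igwdq mxkh tipt eqdtc hufk qehfn vlm tfjp mjsg
Hunk 3: at line 5 remove [hufk,qehfn] add [mjbmt,iot] -> 11 lines: xfmu bhi igwdq mxkh tipt eqdtc mjbmt iot vlm tfjp mjsg
Hunk 4: at line 7 remove [iot,vlm,tfjp] add [mosi,udj,dqvi] -> 11 lines: xfmu bhi igwdq mxkh tipt eqdtc mjbmt mosi udj dqvi mjsg
Final line count: 11

Answer: 11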